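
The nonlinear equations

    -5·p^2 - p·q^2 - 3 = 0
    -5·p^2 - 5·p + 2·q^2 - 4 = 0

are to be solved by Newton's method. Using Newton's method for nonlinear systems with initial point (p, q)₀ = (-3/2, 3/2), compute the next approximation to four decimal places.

At (-3/2, 3/2): F = (-10.8750, -3.2500).
Jacobian J = [[-10·p - q^2, -2·p·q], [-10·p - 5, 4·q]].
At the point, J = [[12.7500, 4.5000], [10.0000, 6.0000]] (det J = 31.5000).
Solving J·Δ = −F gives Δ = (1.6071, -2.1369).
Then the next iterate is (p, q)₁ = (0.1071, -0.6369).

(0.1071, -0.6369)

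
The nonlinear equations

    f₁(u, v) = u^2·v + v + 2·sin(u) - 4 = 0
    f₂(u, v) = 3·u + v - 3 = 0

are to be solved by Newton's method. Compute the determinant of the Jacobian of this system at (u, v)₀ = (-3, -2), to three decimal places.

J = [[2·u·v + 2·cos(u), u^2 + 1], [3, 1]].
At the point, J = [[10.02002, 10.000], [3.000, 1.000]].
det J = -19.980.

-19.980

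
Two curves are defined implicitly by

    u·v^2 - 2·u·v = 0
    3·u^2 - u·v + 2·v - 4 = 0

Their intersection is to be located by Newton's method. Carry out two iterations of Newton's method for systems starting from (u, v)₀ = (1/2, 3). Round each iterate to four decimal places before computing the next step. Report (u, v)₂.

(0.7753, 1.9507)

At (1/2, 3): F = (1.5000, 1.2500).
Jacobian J = [[v^2 - 2·v, 2·u·v - 2·u], [6·u - v, -u + 2]].
At the point, J = [[3.0000, 2.0000], [0.0000, 1.5000]] (det J = 4.5000).
Solving J·Δ = −F gives Δ = (0.0556, -0.8333).
Then the next iterate is (u, v)₁ = (0.5556, 2.1667).
Round to (0.5556, 2.1667) and repeat: F = (0.200677, 0.055656), J = [[0.361189, 1.296437], [1.1669, 1.4444]].
Δ = (0.2197, -0.2160), so (u, v)₂ = (0.7753, 1.9507).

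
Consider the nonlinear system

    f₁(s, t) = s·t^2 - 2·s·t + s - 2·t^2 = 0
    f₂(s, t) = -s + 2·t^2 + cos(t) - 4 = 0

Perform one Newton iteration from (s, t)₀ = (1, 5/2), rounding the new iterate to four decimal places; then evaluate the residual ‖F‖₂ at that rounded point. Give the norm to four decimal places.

At (1, 5/2): F = (-10.2500, 6.698856).
Jacobian J = [[t^2 - 2·t + 1, 2·s·t - 2·s - 4·t], [-1, 4·t - sin(t)]].
At the point, J = [[2.2500, -7.0000], [-1.0000, 9.401528]] (det J = 14.153438).
Solving J·Δ = −F gives Δ = (3.4955, -0.3407).
Then the next iterate is (s, t)₁ = (4.4955, 2.1593).
Re-evaluating at (4.4955, 2.1593): F = (-3.283307, 0.274536), so ‖F‖₂ = 3.2948.

3.2948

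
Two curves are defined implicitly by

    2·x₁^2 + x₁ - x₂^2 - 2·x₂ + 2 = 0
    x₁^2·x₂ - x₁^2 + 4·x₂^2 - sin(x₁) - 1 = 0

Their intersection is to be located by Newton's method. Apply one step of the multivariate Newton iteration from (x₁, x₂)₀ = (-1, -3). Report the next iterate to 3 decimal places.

(2.252, -0.561)

At (-1, -3): F = (0.000, 31.84147).
Jacobian J = [[4·x₁ + 1, -2·x₂ - 2], [2·x₁·x₂ - 2·x₁ - cos(x₁), x₁^2 + 8·x₂]].
At the point, J = [[-3.000, 4.000], [7.45970, -23.000]] (det J = 39.16121).
Solving J·Δ = −F gives Δ = (3.252, 2.439).
Then the next iterate is (x₁, x₂)₁ = (2.252, -0.561).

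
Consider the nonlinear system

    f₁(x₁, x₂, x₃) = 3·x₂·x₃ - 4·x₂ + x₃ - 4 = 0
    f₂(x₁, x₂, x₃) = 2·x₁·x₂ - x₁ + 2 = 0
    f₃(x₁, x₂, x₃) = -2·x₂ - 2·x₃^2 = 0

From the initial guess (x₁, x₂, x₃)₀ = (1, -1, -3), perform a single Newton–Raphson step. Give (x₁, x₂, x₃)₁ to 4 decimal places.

(0.8333, -0.7500, -1.6250)

At (1, -1, -3): F = (6.0000, -1.0000, -16.0000).
Jacobian J = [[0, 3·x₃ - 4, 3·x₂ + 1], [2·x₂ - 1, 2·x₁, 0], [0, -2, -4·x₃]].
At the point, J = [[0.0000, -13.0000, -2.0000], [-3.0000, 2.0000, 0.0000], [0.0000, -2.0000, 12.0000]] (det J = -480.0000).
Solving J·Δ = −F gives Δ = (-0.1667, 0.2500, 1.3750).
Then the next iterate is (x₁, x₂, x₃)₁ = (0.8333, -0.7500, -1.6250).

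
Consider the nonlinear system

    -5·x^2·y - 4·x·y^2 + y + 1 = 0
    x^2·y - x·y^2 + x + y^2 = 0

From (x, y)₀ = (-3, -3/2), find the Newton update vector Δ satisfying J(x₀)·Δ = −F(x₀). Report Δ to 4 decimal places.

(1.1279, 0.4137)

At (-3, -3/2): F = (94.0000, -7.5000).
Jacobian J = [[-10·x·y - 4·y^2, -5·x^2 - 8·x·y + 1], [2·x·y - y^2 + 1, x^2 - 2·x·y + 2·y]].
At the point, J = [[-54.0000, -80.0000], [7.7500, -3.0000]] (det J = 782.0000).
Solving J·Δ = −F gives Δ = (1.1279, 0.4137).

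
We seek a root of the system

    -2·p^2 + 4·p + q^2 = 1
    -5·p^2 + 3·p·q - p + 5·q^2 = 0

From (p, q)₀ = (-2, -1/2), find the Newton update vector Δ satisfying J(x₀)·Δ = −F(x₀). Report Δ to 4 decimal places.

(1.4891, 1.1190)

At (-2, -1/2): F = (-16.7500, -13.7500).
Jacobian J = [[-4·p + 4, 2·q], [-10·p + 3·q - 1, 3·p + 10·q]].
At the point, J = [[12.0000, -1.0000], [17.5000, -11.0000]] (det J = -114.5000).
Solving J·Δ = −F gives Δ = (1.4891, 1.1190).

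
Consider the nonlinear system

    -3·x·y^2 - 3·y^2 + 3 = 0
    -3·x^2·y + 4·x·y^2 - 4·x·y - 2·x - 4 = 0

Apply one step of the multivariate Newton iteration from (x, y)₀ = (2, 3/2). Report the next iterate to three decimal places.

At (2, 3/2): F = (-17.250, -20.000).
Jacobian J = [[-3·y^2, -6·x·y - 6·y], [-6·x·y + 4·y^2 - 4·y - 2, -3·x^2 + 8·x·y - 4·x]].
At the point, J = [[-6.750, -27.000], [-17.000, 4.000]] (det J = -486.000).
Solving J·Δ = −F gives Δ = (-1.253, -0.326).
Then the next iterate is (x, y)₁ = (0.747, 1.174).

(0.747, 1.174)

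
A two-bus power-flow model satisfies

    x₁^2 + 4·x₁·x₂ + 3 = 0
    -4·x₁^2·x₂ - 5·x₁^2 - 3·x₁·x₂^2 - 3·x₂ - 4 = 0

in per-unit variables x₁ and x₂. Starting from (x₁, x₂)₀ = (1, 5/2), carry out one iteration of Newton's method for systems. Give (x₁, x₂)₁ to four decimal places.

At (1, 5/2): F = (14.0000, -45.2500).
Jacobian J = [[2·x₁ + 4·x₂, 4·x₁], [-8·x₁·x₂ - 10·x₁ - 3·x₂^2, -4·x₁^2 - 6·x₁·x₂ - 3]].
At the point, J = [[12.0000, 4.0000], [-48.7500, -22.0000]] (det J = -69.0000).
Solving J·Δ = −F gives Δ = (-1.8406, 2.0217).
Then the next iterate is (x₁, x₂)₁ = (-0.8406, 4.5217).

(-0.8406, 4.5217)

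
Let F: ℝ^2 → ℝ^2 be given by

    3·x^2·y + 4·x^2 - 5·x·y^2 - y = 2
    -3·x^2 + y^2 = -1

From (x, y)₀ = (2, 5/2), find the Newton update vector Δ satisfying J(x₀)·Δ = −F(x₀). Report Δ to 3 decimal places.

At (2, 5/2): F = (-21.000, -4.750).
Jacobian J = [[6·x·y + 8·x - 5·y^2, 3·x^2 - 10·x·y - 1], [-6·x, 2·y]].
At the point, J = [[14.750, -39.000], [-12.000, 5.000]] (det J = -394.250).
Solving J·Δ = −F gives Δ = (-0.736, -0.817).

(-0.736, -0.817)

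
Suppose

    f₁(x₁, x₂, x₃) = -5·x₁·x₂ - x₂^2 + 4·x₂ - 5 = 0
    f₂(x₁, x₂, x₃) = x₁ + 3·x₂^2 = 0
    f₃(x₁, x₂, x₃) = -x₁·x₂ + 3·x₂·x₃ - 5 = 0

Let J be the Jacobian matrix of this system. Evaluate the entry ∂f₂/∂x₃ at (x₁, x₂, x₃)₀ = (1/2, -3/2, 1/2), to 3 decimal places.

0.000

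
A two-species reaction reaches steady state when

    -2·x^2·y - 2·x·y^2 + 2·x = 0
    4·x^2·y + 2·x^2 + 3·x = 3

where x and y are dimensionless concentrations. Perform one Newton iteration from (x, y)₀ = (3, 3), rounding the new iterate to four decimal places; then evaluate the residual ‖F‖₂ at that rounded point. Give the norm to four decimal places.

At (3, 3): F = (-102.0000, 132.0000).
Jacobian J = [[-4·x·y - 2·y^2 + 2, -2·x^2 - 4·x·y], [8·x·y + 4·x + 3, 4·x^2]].
At the point, J = [[-52.0000, -54.0000], [87.0000, 36.0000]] (det J = 2826.0000).
Solving J·Δ = −F gives Δ = (-1.2229, -0.7113).
Then the next iterate is (x, y)₁ = (1.7771, 2.2887).
Re-evaluating at (1.7771, 2.2887): F = (-29.519040, 37.559100), so ‖F‖₂ = 47.7709.

47.7709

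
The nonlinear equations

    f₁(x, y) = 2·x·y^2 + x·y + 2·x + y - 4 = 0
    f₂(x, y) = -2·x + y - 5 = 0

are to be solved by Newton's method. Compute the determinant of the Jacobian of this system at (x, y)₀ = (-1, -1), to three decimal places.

11.000

J = [[2·y^2 + y + 2, 4·x·y + x + 1], [-2, 1]].
At the point, J = [[3.000, 4.000], [-2.000, 1.000]].
det J = 11.000.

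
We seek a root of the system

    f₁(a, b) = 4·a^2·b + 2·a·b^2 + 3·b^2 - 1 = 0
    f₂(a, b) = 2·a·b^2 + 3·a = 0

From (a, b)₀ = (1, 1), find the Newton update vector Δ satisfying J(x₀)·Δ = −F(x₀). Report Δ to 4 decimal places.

At (1, 1): F = (8.0000, 5.0000).
Jacobian J = [[8·a·b + 2·b^2, 4·a^2 + 4·a·b + 6·b], [2·b^2 + 3, 4·a·b]].
At the point, J = [[10.0000, 14.0000], [5.0000, 4.0000]] (det J = -30.0000).
Solving J·Δ = −F gives Δ = (-1.2667, 0.3333).

(-1.2667, 0.3333)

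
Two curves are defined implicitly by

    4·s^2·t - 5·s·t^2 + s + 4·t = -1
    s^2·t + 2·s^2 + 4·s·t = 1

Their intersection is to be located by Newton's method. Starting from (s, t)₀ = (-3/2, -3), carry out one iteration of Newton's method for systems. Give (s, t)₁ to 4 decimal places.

(-0.0775, -2.4806)

At (-3/2, -3): F = (28.0000, 14.7500).
Jacobian J = [[8·s·t - 5·t^2 + 1, 4·s^2 - 10·s·t + 4], [2·s·t + 4·s + 4·t, s^2 + 4·s]].
At the point, J = [[-8.0000, -32.0000], [-9.0000, -3.7500]] (det J = -258.0000).
Solving J·Δ = −F gives Δ = (1.4225, 0.5194).
Then the next iterate is (s, t)₁ = (-0.0775, -2.4806).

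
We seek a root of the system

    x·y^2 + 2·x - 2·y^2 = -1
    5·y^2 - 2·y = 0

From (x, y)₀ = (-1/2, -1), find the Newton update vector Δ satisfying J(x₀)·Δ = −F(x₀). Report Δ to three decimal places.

(-0.139, 0.583)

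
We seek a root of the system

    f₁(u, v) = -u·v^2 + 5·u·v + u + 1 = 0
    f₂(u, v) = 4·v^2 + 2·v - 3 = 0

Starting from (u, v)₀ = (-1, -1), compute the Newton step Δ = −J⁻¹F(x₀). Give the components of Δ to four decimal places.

(1.4333, -0.1667)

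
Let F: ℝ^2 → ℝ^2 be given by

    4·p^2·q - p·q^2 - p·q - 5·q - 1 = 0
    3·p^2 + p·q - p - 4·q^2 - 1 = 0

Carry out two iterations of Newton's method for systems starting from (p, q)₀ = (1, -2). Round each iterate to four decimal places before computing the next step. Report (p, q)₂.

(1.0281, -0.5743)

At (1, -2): F = (-1.0000, -17.0000).
Jacobian J = [[8·p·q - q^2 - q, 4·p^2 - 2·p·q - p - 5], [6·p + q - 1, p - 8·q]].
At the point, J = [[-18.0000, 2.0000], [3.0000, 17.0000]] (det J = -312.0000).
Solving J·Δ = −F gives Δ = (0.0545, 0.9904).
Then the next iterate is (p, q)₁ = (1.0545, -1.0096).
Round to (1.0545, -1.0096) and repeat: F = (-0.452801, -3.860381), J = [[-8.526678, 0.522627], [4.3174, 9.1313]].
Δ = (-0.0264, 0.4353), so (p, q)₂ = (1.0281, -0.5743).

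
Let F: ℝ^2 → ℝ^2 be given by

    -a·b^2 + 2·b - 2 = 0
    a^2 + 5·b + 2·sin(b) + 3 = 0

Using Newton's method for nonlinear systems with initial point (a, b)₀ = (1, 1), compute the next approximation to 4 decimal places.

(0.0000, -0.4280)

At (1, 1): F = (-1.0000, 10.682942).
Jacobian J = [[-b^2, -2·a·b + 2], [2·a, 2·cos(b) + 5]].
At the point, J = [[-1.0000, 0.0000], [2.0000, 6.080605]] (det J = -6.080605).
Solving J·Δ = −F gives Δ = (-1.0000, -1.4280).
Then the next iterate is (a, b)₁ = (0.0000, -0.4280).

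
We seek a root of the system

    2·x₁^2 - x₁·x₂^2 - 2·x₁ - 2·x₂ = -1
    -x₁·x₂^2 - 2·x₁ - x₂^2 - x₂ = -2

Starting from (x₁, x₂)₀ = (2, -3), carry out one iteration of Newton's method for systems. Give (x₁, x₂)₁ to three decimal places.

(-0.390, -3.017)

At (2, -3): F = (-7.000, -26.000).
Jacobian J = [[4·x₁ - x₂^2 - 2, -2·x₁·x₂ - 2], [-x₂^2 - 2, -2·x₁·x₂ - 2·x₂ - 1]].
At the point, J = [[-3.000, 10.000], [-11.000, 17.000]] (det J = 59.000).
Solving J·Δ = −F gives Δ = (-2.390, -0.017).
Then the next iterate is (x₁, x₂)₁ = (-0.390, -3.017).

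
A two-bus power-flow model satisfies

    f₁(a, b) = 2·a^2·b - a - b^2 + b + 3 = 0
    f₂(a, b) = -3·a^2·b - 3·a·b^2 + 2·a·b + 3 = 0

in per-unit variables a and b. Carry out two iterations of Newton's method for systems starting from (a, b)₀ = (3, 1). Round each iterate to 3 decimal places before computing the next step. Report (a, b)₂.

(-0.059, 2.352)

At (3, 1): F = (18.000, -27.000).
Jacobian J = [[4·a·b - 1, 2·a^2 - 2·b + 1], [-6·a·b - 3·b^2 + 2·b, -3·a^2 - 6·a·b + 2·a]].
At the point, J = [[11.000, 17.000], [-19.000, -39.000]] (det J = -106.000).
Solving J·Δ = −F gives Δ = (-2.292, 0.425).
Then the next iterate is (a, b)₁ = (0.708, 1.425).
Round to (0.708, 1.425) and repeat: F = (3.11498, -1.43815), J = [[3.03560, -0.84747], [-9.29528, -6.14119]].
Δ = (-0.767, 0.927), so (a, b)₂ = (-0.059, 2.352).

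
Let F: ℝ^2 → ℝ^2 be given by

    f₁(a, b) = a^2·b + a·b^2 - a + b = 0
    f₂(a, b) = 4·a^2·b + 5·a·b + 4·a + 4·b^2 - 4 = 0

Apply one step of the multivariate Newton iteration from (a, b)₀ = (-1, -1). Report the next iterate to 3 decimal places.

(-0.348, -0.826)

At (-1, -1): F = (-2.000, -3.000).
Jacobian J = [[2·a·b + b^2 - 1, a^2 + 2·a·b + 1], [8·a·b + 5·b + 4, 4·a^2 + 5·a + 8·b]].
At the point, J = [[2.000, 4.000], [7.000, -9.000]] (det J = -46.000).
Solving J·Δ = −F gives Δ = (0.652, 0.174).
Then the next iterate is (a, b)₁ = (-0.348, -0.826).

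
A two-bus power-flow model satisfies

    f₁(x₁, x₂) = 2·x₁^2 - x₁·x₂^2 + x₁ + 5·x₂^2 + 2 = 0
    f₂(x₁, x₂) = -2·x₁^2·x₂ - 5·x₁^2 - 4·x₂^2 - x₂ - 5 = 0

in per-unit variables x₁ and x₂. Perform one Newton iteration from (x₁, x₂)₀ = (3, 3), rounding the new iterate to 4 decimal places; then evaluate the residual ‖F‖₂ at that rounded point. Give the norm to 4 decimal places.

50.5451

At (3, 3): F = (41.0000, -143.0000).
Jacobian J = [[4·x₁ - x₂^2 + 1, -2·x₁·x₂ + 10·x₂], [-4·x₁·x₂ - 10·x₁, -2·x₁^2 - 8·x₂ - 1]].
At the point, J = [[4.0000, 12.0000], [-66.0000, -43.0000]] (det J = 620.0000).
Solving J·Δ = −F gives Δ = (0.0758, -3.4419).
Then the next iterate is (x₁, x₂)₁ = (3.0758, -0.4419).
Re-evaluating at (3.0758, -0.4419): F = (24.372641, -44.280700), so ‖F‖₂ = 50.5451.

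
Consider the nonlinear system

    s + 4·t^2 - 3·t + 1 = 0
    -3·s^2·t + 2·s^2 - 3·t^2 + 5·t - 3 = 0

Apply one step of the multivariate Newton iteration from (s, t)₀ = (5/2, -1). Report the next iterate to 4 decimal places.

At (5/2, -1): F = (10.5000, 20.2500).
Jacobian J = [[1, 8·t - 3], [-6·s·t + 4·s, -3·s^2 - 6·t + 5]].
At the point, J = [[1.0000, -11.0000], [25.0000, -7.7500]] (det J = 267.2500).
Solving J·Δ = −F gives Δ = (-0.5290, 0.9065).
Then the next iterate is (s, t)₁ = (1.9710, -0.0935).

(1.9710, -0.0935)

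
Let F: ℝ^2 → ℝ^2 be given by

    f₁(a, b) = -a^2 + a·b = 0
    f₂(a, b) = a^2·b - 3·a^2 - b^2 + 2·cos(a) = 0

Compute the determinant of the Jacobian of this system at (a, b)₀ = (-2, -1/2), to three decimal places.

J = [[-2·a + b, a], [2·a·b - 6·a - 2·sin(a), a^2 - 2·b]].
At the point, J = [[3.500, -2.000], [15.81859, 5.000]].
det J = 49.137.

49.137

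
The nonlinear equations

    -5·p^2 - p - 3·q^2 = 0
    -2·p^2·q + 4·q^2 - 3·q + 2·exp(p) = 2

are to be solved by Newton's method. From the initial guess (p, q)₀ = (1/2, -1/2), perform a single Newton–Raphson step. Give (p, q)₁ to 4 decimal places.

(0.2942, -0.0783)

At (1/2, -1/2): F = (-2.5000, 4.047443).
Jacobian J = [[-10·p - 1, -6·q], [-4·p·q + 2·exp(p), -2·p^2 + 8·q - 3]].
At the point, J = [[-6.0000, 3.0000], [4.297443, -7.5000]] (det J = 32.107672).
Solving J·Δ = −F gives Δ = (-0.2058, 0.4217).
Then the next iterate is (p, q)₁ = (0.2942, -0.0783).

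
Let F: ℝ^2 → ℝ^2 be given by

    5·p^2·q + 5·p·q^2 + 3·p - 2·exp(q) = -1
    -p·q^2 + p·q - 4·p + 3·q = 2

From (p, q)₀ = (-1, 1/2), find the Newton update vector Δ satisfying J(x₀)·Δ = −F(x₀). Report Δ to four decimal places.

At (-1, 1/2): F = (-4.047443, 3.2500).
Jacobian J = [[10·p·q + 5·q^2 + 3, 5·p^2 + 10·p·q - 2·exp(q)], [-q^2 + q - 4, -2·p·q + p + 3]].
At the point, J = [[-0.7500, -3.297443], [-3.7500, 3.0000]] (det J = -14.615410).
Solving J·Δ = −F gives Δ = (-0.0975, -1.2053).

(-0.0975, -1.2053)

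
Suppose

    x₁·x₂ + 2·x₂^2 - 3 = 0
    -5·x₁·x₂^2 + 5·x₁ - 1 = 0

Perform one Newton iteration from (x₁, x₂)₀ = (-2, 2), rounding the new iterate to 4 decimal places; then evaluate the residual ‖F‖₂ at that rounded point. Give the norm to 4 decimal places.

7.8873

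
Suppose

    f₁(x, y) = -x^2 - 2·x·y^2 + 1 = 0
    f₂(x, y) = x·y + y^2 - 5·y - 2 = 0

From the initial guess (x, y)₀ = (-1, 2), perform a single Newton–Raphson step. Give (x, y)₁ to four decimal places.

At (-1, 2): F = (8.0000, -10.0000).
Jacobian J = [[-2·x - 2·y^2, -4·x·y], [y, x + 2·y - 5]].
At the point, J = [[-6.0000, 8.0000], [2.0000, -2.0000]] (det J = -4.0000).
Solving J·Δ = −F gives Δ = (16.0000, 11.0000).
Then the next iterate is (x, y)₁ = (15.0000, 13.0000).

(15.0000, 13.0000)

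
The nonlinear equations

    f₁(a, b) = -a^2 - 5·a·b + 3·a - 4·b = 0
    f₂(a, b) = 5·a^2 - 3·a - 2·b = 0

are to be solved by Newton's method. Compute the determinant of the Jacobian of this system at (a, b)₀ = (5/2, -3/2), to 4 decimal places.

352.0000

J = [[-2·a - 5·b + 3, -5·a - 4], [10·a - 3, -2]].
At the point, J = [[5.5000, -16.5000], [22.0000, -2.0000]].
det J = 352.0000.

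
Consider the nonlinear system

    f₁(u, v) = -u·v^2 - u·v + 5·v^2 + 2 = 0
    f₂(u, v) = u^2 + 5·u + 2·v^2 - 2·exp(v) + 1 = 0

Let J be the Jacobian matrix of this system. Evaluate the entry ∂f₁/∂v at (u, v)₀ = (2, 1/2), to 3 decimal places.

∂f₁/∂v = -2·u·v - u + 10·v.
At (2, 1/2) this is 1.000.

1.000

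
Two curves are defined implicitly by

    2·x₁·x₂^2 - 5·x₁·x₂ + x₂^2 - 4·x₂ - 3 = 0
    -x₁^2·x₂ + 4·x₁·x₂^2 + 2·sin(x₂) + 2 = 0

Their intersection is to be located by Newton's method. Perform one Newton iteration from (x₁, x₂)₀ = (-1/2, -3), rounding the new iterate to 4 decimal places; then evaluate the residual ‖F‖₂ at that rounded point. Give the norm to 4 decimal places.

At (-1/2, -3): F = (1.5000, -15.532240).
Jacobian J = [[2·x₂^2 - 5·x₂, 4·x₁·x₂ - 5·x₁ + 2·x₂ - 4], [-2·x₁·x₂ + 4·x₂^2, -x₁^2 + 8·x₁·x₂ + 2·cos(x₂)]].
At the point, J = [[33.0000, -1.5000], [33.0000, 9.770015]] (det J = 371.910495).
Solving J·Δ = −F gives Δ = (0.0232, 1.5113).
Then the next iterate is (x₁, x₂)₁ = (-0.4768, -1.4887).
Re-evaluating at (-0.4768, -1.4887): F = (-0.491428, -3.881615), so ‖F‖₂ = 3.9126.

3.9126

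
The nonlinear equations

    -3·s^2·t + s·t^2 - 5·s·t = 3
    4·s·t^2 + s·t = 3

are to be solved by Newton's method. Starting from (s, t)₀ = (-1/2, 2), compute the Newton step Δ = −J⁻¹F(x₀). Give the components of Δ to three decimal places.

At (-1/2, 2): F = (-1.500, -12.000).
Jacobian J = [[-6·s·t + t^2 - 5·t, -3·s^2 + 2·s·t - 5·s], [4·t^2 + t, 8·s·t + s]].
At the point, J = [[0.000, -0.250], [18.000, -8.500]] (det J = 4.500).
Solving J·Δ = −F gives Δ = (-2.167, -6.000).

(-2.167, -6.000)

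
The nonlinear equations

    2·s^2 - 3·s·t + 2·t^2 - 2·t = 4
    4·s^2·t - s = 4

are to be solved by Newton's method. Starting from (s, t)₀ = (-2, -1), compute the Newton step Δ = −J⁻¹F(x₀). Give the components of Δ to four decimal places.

At (-2, -1): F = (2.0000, -18.0000).
Jacobian J = [[4·s - 3·t, -3·s + 4·t - 2], [8·s·t - 1, 4·s^2]].
At the point, J = [[-5.0000, 0.0000], [15.0000, 16.0000]] (det J = -80.0000).
Solving J·Δ = −F gives Δ = (0.4000, 0.7500).

(0.4000, 0.7500)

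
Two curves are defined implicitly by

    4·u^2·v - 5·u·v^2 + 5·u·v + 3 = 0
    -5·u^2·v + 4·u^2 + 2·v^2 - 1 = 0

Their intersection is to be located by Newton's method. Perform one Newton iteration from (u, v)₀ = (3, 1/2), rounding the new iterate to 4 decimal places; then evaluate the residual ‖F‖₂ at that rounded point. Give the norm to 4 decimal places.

At (3, 1/2): F = (24.7500, 13.0000).
Jacobian J = [[8·u·v - 5·v^2 + 5·v, 4·u^2 - 10·u·v + 5·u], [-10·u·v + 8·u, -5·u^2 + 4·v]].
At the point, J = [[13.2500, 36.0000], [9.0000, -43.0000]] (det J = -893.7500).
Solving J·Δ = −F gives Δ = (-1.7144, -0.0565).
Then the next iterate is (u, v)₁ = (1.2856, 0.4435).
Re-evaluating at (1.2856, 0.4435): F = (7.518490, 2.339442), so ‖F‖₂ = 7.8741.

7.8741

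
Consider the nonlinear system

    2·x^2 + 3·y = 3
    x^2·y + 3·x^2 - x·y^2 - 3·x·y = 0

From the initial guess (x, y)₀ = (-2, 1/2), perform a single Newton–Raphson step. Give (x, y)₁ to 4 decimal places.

(-1.4769, -0.2718)

At (-2, 1/2): F = (6.5000, 17.5000).
Jacobian J = [[4·x, 3], [2·x·y + 6·x - y^2 - 3·y, x^2 - 2·x·y - 3·x]].
At the point, J = [[-8.0000, 3.0000], [-15.7500, 12.0000]] (det J = -48.7500).
Solving J·Δ = −F gives Δ = (0.5231, -0.7718).
Then the next iterate is (x, y)₁ = (-1.4769, -0.2718).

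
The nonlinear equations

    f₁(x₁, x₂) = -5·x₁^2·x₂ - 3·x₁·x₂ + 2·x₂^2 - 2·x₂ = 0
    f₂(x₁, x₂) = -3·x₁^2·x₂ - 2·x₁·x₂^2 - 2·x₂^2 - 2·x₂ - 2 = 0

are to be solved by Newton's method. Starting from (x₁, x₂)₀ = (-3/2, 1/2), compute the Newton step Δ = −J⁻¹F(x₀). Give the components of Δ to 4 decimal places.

At (-3/2, 1/2): F = (-3.8750, -6.1250).
Jacobian J = [[-10·x₁·x₂ - 3·x₂, -5·x₁^2 - 3·x₁ + 4·x₂ - 2], [-6·x₁·x₂ - 2·x₂^2, -3·x₁^2 - 4·x₁·x₂ - 4·x₂ - 2]].
At the point, J = [[6.0000, -6.7500], [4.0000, -7.7500]] (det J = -19.5000).
Solving J·Δ = −F gives Δ = (-0.5801, -1.0897).

(-0.5801, -1.0897)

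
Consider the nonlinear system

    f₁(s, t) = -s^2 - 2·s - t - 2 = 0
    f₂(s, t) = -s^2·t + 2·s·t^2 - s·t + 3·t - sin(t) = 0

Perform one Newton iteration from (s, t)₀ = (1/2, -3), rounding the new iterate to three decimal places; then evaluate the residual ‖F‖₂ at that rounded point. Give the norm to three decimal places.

0.088

At (1/2, -3): F = (-0.250, 2.39112).
Jacobian J = [[-2·s - 2, -1], [-2·s·t + 2·t^2 - t, -s^2 + 4·s·t - s - cos(t) + 3]].
At the point, J = [[-3.000, -1.000], [24.000, -2.76001]] (det J = 32.28002).
Solving J·Δ = −F gives Δ = (-0.095, 0.036).
Then the next iterate is (s, t)₁ = (0.405, -2.964).
Re-evaluating at (0.405, -2.964): F = (-0.01003, 0.08734), so ‖F‖₂ = 0.088.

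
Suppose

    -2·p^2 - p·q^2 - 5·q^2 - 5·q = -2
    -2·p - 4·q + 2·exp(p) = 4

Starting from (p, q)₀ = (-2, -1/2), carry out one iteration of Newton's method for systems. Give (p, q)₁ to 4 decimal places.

(-1.3749, -0.2026)

At (-2, -1/2): F = (-4.2500, 2.270671).
Jacobian J = [[-4·p - q^2, -2·p·q - 10·q - 5], [2·exp(p) - 2, -4]].
At the point, J = [[7.7500, -2.0000], [-1.729329, -4.0000]] (det J = -34.458659).
Solving J·Δ = −F gives Δ = (0.6251, 0.2974).
Then the next iterate is (p, q)₁ = (-1.3749, -0.2026).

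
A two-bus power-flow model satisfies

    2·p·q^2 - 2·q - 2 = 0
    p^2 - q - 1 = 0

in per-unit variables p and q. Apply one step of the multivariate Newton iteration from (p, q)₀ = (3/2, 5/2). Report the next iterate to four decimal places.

At (3/2, 5/2): F = (11.7500, -1.2500).
Jacobian J = [[2·q^2, 4·p·q - 2], [2·p, -1]].
At the point, J = [[12.5000, 13.0000], [3.0000, -1.0000]] (det J = -51.5000).
Solving J·Δ = −F gives Δ = (0.0874, -0.9879).
Then the next iterate is (p, q)₁ = (1.5874, 1.5121).

(1.5874, 1.5121)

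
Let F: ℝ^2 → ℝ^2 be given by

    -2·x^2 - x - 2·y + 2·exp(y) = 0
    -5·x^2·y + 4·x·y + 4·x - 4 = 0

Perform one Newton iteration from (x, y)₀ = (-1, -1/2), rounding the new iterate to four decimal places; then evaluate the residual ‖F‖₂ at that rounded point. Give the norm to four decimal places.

2.3534

At (-1, -1/2): F = (1.213061, -3.5000).
Jacobian J = [[-4·x - 1, 2·exp(y) - 2], [-10·x·y + 4·y + 4, -5·x^2 + 4·x]].
At the point, J = [[3.0000, -0.786939], [-3.0000, -9.0000]] (det J = -29.360816).
Solving J·Δ = −F gives Δ = (-0.4656, -0.2337).
Then the next iterate is (x, y)₁ = (-1.4656, -0.7337).
Re-evaluating at (-1.4656, -0.7337): F = (-0.402708, 2.318720), so ‖F‖₂ = 2.3534.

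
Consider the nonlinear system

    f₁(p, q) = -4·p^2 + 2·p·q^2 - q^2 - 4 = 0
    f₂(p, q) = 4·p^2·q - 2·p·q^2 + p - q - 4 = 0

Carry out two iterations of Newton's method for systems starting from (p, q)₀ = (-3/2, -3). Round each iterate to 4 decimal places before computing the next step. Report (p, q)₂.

(0.0023, -1.3343)

At (-3/2, -3): F = (-49.0000, -2.5000).
Jacobian J = [[-8·p + 2·q^2, 4·p·q - 2·q], [8·p·q - 2·q^2 + 1, 4·p^2 - 4·p·q - 1]].
At the point, J = [[30.0000, 24.0000], [19.0000, -10.0000]] (det J = -756.0000).
Solving J·Δ = −F gives Δ = (0.7275, 1.1323).
Then the next iterate is (p, q)₁ = (-0.7725, -1.8677).
Round to (-0.7725, -1.8677) and repeat: F = (-15.264757, -1.973618), J = [[13.156607, 9.506593], [5.565779, -4.384168]].
Δ = (0.7748, 0.5334), so (p, q)₂ = (0.0023, -1.3343).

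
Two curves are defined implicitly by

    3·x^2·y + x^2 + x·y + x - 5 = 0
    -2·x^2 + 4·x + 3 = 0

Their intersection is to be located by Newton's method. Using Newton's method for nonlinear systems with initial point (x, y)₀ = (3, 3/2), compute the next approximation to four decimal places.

At (3, 3/2): F = (52.0000, -3.0000).
Jacobian J = [[6·x·y + 2·x + y + 1, 3·x^2 + x], [-4·x + 4, 0]].
At the point, J = [[35.5000, 30.0000], [-8.0000, 0.0000]] (det J = 240.0000).
Solving J·Δ = −F gives Δ = (-0.3750, -1.2896).
Then the next iterate is (x, y)₁ = (2.6250, 0.2104).

(2.6250, 0.2104)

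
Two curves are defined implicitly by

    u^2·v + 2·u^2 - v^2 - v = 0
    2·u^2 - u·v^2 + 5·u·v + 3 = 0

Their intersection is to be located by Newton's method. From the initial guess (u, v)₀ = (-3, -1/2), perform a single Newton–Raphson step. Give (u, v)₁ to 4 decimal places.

(-1.2672, -0.2950)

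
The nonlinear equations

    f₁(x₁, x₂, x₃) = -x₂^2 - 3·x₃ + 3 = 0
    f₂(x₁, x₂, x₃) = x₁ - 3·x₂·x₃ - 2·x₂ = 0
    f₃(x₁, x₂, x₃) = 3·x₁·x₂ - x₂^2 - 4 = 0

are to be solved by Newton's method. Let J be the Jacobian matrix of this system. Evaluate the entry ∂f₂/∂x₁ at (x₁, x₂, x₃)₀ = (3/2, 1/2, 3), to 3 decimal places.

1.000

∂f₂/∂x₁ = 1.
At (3/2, 1/2, 3) this is 1.000.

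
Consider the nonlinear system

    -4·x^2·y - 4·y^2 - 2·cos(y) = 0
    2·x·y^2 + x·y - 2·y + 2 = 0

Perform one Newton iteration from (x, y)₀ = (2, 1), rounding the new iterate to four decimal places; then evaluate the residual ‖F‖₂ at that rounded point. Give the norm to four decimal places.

At (2, 1): F = (-21.080605, 6.0000).
Jacobian J = [[-8·x·y, -4·x^2 - 8·y + 2·sin(y)], [2·y^2 + y, 4·x·y + x - 2]].
At the point, J = [[-16.0000, -22.317058], [3.0000, 8.0000]] (det J = -61.048826).
Solving J·Δ = −F gives Δ = (-0.5691, -0.5366).
Then the next iterate is (x, y)₁ = (1.4309, 0.4634).
Re-evaluating at (1.4309, 0.4634): F = (-6.443233, 2.350821), so ‖F‖₂ = 6.8587.

6.8587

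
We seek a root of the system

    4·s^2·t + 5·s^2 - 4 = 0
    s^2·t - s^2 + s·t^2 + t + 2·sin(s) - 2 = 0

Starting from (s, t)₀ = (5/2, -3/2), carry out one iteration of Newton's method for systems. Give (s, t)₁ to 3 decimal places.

At (5/2, -3/2): F = (-10.250, -12.30306).
Jacobian J = [[8·s·t + 10·s, 4·s^2], [2·s·t - 2·s + t^2 + 2·cos(s), s^2 + 2·s·t + 1]].
At the point, J = [[-5.000, 25.000], [-11.85229, -0.250]] (det J = 297.55718).
Solving J·Δ = −F gives Δ = (-1.042, 0.202).
Then the next iterate is (s, t)₁ = (1.458, -1.298).

(1.458, -1.298)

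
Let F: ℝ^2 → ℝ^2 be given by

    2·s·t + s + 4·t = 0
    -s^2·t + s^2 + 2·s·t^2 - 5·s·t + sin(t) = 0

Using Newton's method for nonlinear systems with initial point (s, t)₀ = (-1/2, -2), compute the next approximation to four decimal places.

At (-1/2, -2): F = (-6.5000, -9.159297).
Jacobian J = [[2·t + 1, 2·s + 4], [-2·s·t + 2·s + 2·t^2 - 5·t, -s^2 + 4·s·t - 5·s + cos(t)]].
At the point, J = [[-3.0000, 3.0000], [15.0000, 5.833853]] (det J = -62.501559).
Solving J·Δ = −F gives Δ = (-0.1671, 1.9996).
Then the next iterate is (s, t)₁ = (-0.6671, -0.0004).

(-0.6671, -0.0004)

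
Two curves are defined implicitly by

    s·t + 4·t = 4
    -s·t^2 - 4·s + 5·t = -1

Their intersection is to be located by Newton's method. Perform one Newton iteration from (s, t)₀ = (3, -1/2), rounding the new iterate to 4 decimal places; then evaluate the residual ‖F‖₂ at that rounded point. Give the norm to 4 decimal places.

3.1944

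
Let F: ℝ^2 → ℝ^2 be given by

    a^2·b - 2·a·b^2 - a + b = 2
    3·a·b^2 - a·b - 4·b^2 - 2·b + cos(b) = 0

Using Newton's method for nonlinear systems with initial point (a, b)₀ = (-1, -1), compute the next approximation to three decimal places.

At (-1, -1): F = (-1.000, -5.45970).
Jacobian J = [[2·a·b - 2·b^2 - 1, a^2 - 4·a·b + 1], [3·b^2 - b, 6·a·b - a - 8·b - sin(b) - 2]].
At the point, J = [[-1.000, -2.000], [4.000, 13.84147]] (det J = -5.84147).
Solving J·Δ = −F gives Δ = (-4.239, 1.619).
Then the next iterate is (a, b)₁ = (-5.239, 0.619).

(-5.239, 0.619)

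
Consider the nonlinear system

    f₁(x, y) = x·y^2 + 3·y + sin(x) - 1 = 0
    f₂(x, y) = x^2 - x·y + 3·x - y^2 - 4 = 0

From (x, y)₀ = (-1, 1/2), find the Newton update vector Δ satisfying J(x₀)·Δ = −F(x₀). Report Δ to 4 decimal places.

(11.5000, -4.2485)

At (-1, 1/2): F = (-0.591471, -5.7500).
Jacobian J = [[y^2 + cos(x), 2·x·y + 3], [2·x - y + 3, -x - 2·y]].
At the point, J = [[0.790302, 2.0000], [0.5000, 0.0000]] (det J = -1.0000).
Solving J·Δ = −F gives Δ = (11.5000, -4.2485).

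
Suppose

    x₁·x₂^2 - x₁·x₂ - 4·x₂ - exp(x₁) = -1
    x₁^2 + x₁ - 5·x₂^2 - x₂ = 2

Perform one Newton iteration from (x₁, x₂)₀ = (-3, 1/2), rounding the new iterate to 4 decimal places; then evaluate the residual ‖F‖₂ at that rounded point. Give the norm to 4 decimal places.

0.2842

At (-3, 1/2): F = (-0.299787, 2.2500).
Jacobian J = [[x₂^2 - x₂ - exp(x₁), 2·x₁·x₂ - x₁ - 4], [2·x₁ + 1, -10·x₂ - 1]].
At the point, J = [[-0.299787, -4.0000], [-5.0000, -6.0000]] (det J = -18.201278).
Solving J·Δ = −F gives Δ = (0.5933, -0.1194).
Then the next iterate is (x₁, x₂)₁ = (-2.4067, 0.3806).
Re-evaluating at (-2.4067, 0.3806): F = (-0.045148, 0.280623), so ‖F‖₂ = 0.2842.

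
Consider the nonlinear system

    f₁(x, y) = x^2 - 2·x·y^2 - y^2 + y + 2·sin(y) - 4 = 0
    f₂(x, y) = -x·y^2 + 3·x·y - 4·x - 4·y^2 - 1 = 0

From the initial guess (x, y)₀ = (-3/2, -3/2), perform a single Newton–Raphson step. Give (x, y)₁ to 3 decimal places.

At (-3/2, -3/2): F = (-0.74499, 6.125).
Jacobian J = [[2·x - 2·y^2, -4·x·y - 2·y + 2·cos(y) + 1], [-y^2 + 3·y - 4, -2·x·y + 3·x - 8·y]].
At the point, J = [[-7.500, -4.85853], [-10.750, 3.000]] (det J = -74.72915).
Solving J·Δ = −F gives Δ = (0.368, -0.722).
Then the next iterate is (x, y)₁ = (-1.132, -2.222).

(-1.132, -2.222)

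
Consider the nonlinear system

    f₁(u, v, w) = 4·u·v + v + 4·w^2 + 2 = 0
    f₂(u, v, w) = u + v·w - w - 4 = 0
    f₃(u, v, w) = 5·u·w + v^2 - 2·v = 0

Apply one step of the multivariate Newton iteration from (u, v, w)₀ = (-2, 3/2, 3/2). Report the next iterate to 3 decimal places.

(0.035, 3.590, 1.660)

At (-2, 3/2, 3/2): F = (0.500, -5.250, -15.750).
Jacobian J = [[4·v, 4·u + 1, 8·w], [1, w, v - 1], [5·w, 2·v - 2, 5·u]].
At the point, J = [[6.000, -7.000, 12.000], [1.000, 1.500, 0.500], [7.500, 1.000, -10.000]] (det J = -312.250).
Solving J·Δ = −F gives Δ = (2.035, 2.090, 0.160).
Then the next iterate is (u, v, w)₁ = (0.035, 3.590, 1.660).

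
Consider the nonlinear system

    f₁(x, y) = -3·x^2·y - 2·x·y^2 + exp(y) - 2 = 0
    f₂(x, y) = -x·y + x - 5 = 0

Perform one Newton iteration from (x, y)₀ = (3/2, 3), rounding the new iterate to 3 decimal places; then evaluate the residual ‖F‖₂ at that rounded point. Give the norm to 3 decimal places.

2.575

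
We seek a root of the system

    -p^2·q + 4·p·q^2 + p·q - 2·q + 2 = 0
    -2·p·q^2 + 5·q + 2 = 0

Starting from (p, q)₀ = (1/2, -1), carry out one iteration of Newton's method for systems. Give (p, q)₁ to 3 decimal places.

At (1/2, -1): F = (5.750, -4.000).
Jacobian J = [[-2·p·q + 4·q^2 + q, -p^2 + 8·p·q + p - 2], [-2·q^2, -4·p·q + 5]].
At the point, J = [[4.000, -5.750], [-2.000, 7.000]] (det J = 16.500).
Solving J·Δ = −F gives Δ = (-1.045, 0.273).
Then the next iterate is (p, q)₁ = (-0.545, -0.727).

(-0.545, -0.727)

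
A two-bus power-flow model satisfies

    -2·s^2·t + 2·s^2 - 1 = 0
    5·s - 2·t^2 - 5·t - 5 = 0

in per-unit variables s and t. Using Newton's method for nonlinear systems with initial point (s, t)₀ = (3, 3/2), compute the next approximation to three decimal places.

(2.526, 1.103)

At (3, 3/2): F = (-10.000, -2.000).
Jacobian J = [[-4·s·t + 4·s, -2·s^2], [5, -4·t - 5]].
At the point, J = [[-6.000, -18.000], [5.000, -11.000]] (det J = 156.000).
Solving J·Δ = −F gives Δ = (-0.474, -0.397).
Then the next iterate is (s, t)₁ = (2.526, 1.103).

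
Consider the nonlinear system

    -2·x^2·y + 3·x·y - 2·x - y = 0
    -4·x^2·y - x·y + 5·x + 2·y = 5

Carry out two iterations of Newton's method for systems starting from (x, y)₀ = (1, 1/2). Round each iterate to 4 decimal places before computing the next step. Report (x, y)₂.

(-1.9564, 9.4691)

At (1, 1/2): F = (-2.0000, -1.5000).
Jacobian J = [[-4·x·y + 3·y - 2, -2·x^2 + 3·x - 1], [-8·x·y - y + 5, -4·x^2 - x + 2]].
At the point, J = [[-2.5000, 0.0000], [0.5000, -3.0000]] (det J = 7.5000).
Solving J·Δ = −F gives Δ = (-0.8000, -0.6333).
Then the next iterate is (x, y)₁ = (0.2000, -0.1333).
Round to (0.2000, -0.1333) and repeat: F = (-0.336016, -4.218612), J = [[-2.293260, -0.4800], [5.346580, 1.6400]].
Δ = (-2.1564, 9.6024), so (x, y)₂ = (-1.9564, 9.4691).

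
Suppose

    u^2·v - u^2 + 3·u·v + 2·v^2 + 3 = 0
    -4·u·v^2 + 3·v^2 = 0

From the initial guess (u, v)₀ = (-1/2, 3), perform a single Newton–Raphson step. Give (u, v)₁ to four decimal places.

(-0.5440, 1.4472)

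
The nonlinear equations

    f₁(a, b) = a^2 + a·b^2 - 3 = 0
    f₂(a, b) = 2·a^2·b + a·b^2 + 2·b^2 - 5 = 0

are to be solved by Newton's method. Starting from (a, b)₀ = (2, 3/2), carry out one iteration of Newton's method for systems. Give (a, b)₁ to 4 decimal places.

(1.6456, 0.9525)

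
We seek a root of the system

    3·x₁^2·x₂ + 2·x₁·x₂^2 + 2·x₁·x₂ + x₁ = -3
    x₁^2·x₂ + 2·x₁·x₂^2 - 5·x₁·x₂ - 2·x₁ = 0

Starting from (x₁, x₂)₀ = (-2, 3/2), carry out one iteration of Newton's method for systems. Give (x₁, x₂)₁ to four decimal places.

(-0.8571, -0.2143)

At (-2, 3/2): F = (4.0000, 16.0000).
Jacobian J = [[6·x₁·x₂ + 2·x₂^2 + 2·x₂ + 1, 3·x₁^2 + 4·x₁·x₂ + 2·x₁], [2·x₁·x₂ + 2·x₂^2 - 5·x₂ - 2, x₁^2 + 4·x₁·x₂ - 5·x₁]].
At the point, J = [[-9.5000, -4.0000], [-11.0000, 2.0000]] (det J = -63.0000).
Solving J·Δ = −F gives Δ = (1.1429, -1.7143).
Then the next iterate is (x₁, x₂)₁ = (-0.8571, -0.2143).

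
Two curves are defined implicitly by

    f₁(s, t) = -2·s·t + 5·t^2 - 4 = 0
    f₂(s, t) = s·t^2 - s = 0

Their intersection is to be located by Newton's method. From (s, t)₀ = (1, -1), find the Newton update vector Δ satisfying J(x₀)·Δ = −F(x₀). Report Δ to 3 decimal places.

(-1.500, 0.000)

At (1, -1): F = (3.000, 0.000).
Jacobian J = [[-2·t, -2·s + 10·t], [t^2 - 1, 2·s·t]].
At the point, J = [[2.000, -12.000], [0.000, -2.000]] (det J = -4.000).
Solving J·Δ = −F gives Δ = (-1.500, 0.000).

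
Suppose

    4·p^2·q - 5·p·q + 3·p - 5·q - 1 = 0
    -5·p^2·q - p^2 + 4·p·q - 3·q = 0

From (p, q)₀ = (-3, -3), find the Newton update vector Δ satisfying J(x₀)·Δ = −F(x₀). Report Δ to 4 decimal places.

(1.0305, 1.2012)

At (-3, -3): F = (-148.0000, 171.0000).
Jacobian J = [[8·p·q - 5·q + 3, 4·p^2 - 5·p - 5], [-10·p·q - 2·p + 4·q, -5·p^2 + 4·p - 3]].
At the point, J = [[90.0000, 46.0000], [-96.0000, -60.0000]] (det J = -984.0000).
Solving J·Δ = −F gives Δ = (1.0305, 1.2012).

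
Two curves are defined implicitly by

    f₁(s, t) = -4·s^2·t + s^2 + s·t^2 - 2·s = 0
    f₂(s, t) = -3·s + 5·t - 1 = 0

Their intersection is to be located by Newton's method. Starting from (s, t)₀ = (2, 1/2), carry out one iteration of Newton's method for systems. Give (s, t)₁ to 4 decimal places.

(0.5795, 0.5477)

At (2, 1/2): F = (-7.5000, -4.5000).
Jacobian J = [[-8·s·t + 2·s + t^2 - 2, -4·s^2 + 2·s·t], [-3, 5]].
At the point, J = [[-5.7500, -14.0000], [-3.0000, 5.0000]] (det J = -70.7500).
Solving J·Δ = −F gives Δ = (-1.4205, 0.0477).
Then the next iterate is (s, t)₁ = (0.5795, 0.5477).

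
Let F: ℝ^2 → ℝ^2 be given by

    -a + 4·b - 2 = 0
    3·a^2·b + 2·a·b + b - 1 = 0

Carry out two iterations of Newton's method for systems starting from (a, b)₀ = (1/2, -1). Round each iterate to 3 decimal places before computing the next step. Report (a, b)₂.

(0.373, 0.593)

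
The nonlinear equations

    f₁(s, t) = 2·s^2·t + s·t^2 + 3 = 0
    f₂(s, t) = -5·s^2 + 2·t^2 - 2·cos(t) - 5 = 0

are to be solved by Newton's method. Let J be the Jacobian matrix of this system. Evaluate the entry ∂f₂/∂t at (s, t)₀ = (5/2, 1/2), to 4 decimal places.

∂f₂/∂t = 4·t + 2·sin(t).
At (5/2, 1/2) this is 2.9589.

2.9589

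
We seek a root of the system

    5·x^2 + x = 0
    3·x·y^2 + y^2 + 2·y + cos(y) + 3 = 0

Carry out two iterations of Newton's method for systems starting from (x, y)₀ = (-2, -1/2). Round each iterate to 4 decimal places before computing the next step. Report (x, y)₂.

(-0.5815, -1.0646)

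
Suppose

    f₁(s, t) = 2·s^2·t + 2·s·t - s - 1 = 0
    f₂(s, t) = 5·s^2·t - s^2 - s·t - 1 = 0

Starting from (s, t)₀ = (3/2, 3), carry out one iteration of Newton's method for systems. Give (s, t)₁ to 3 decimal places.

(1.500, 0.333)

At (3/2, 3): F = (20.000, 26.000).
Jacobian J = [[4·s·t + 2·t - 1, 2·s^2 + 2·s], [10·s·t - 2·s - t, 5·s^2 - s]].
At the point, J = [[23.000, 7.500], [39.000, 9.750]] (det J = -68.250).
Solving J·Δ = −F gives Δ = (0.000, -2.667).
Then the next iterate is (s, t)₁ = (1.500, 0.333).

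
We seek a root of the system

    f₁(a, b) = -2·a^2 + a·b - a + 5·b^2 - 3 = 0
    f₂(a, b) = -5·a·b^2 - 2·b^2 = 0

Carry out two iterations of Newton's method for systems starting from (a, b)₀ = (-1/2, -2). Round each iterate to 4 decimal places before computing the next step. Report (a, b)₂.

(-0.4514, -0.7935)

At (-1/2, -2): F = (18.0000, 2.0000).
Jacobian J = [[-4·a + b - 1, a + 10·b], [-5·b^2, -10·a·b - 4·b]].
At the point, J = [[-1.0000, -20.5000], [-20.0000, -2.0000]] (det J = -408.0000).
Solving J·Δ = −F gives Δ = (0.0123, 0.8775).
Then the next iterate is (a, b)₁ = (-0.4877, -1.1225).
Round to (-0.4877, -1.1225) and repeat: F = (3.859472, 0.552513), J = [[-0.1717, -11.7127], [-6.300031, -0.984433]].
Δ = (0.0363, 0.3290), so (a, b)₂ = (-0.4514, -0.7935).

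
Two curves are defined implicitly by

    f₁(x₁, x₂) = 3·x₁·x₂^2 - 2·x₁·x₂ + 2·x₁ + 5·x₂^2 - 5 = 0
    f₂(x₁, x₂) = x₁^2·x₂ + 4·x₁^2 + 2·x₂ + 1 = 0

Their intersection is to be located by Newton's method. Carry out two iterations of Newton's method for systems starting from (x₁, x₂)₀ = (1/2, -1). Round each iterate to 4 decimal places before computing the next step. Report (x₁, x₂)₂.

(0.4018, -0.7610)

At (1/2, -1): F = (3.5000, -0.2500).
Jacobian J = [[3·x₂^2 - 2·x₂ + 2, 6·x₁·x₂ - 2·x₁ + 10·x₂], [2·x₁·x₂ + 8·x₁, x₁^2 + 2]].
At the point, J = [[7.0000, -14.0000], [3.0000, 2.2500]] (det J = 57.7500).
Solving J·Δ = −F gives Δ = (-0.0758, 0.2121).
Then the next iterate is (x₁, x₂)₁ = (0.4242, -0.7879).
Round to (0.4242, -0.7879) and repeat: F = (0.410799, 0.002203), J = [[5.438159, -10.732763], [2.725146, 2.179946]].
Δ = (-0.0224, 0.0269), so (x₁, x₂)₂ = (0.4018, -0.7610).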